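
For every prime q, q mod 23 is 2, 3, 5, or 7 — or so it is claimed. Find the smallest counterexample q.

q = 11

For q = 2, 3, 5, 7 the conclusion holds.
q = 11: 11 mod 23 = 11 — not in {2, 3, 5, 7}.
Thus q = 11 disproves the claim, and no smaller q works.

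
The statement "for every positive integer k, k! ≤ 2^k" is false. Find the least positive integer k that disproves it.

k = 4

For k = 1, 2, 3 the conclusion holds.
k = 4: k! = 24 and 2^k = 16, so 24 > 16.
So k = 4 is the smallest counterexample.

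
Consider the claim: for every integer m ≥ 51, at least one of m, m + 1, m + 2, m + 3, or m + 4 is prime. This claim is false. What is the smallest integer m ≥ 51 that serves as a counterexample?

m = 54

We need the least integer m ≥ 51 for which m, m + 1, m + 2, m + 3, m + 4 are all composite.
For m = 51, 52, 53 the conclusion holds.
m = 54: 54 = 2 × 27; 55 = 5 × 11; 56 = 2 × 28; 57 = 3 × 19; 58 = 2 × 29 — all composite.
So m = 54 is the smallest counterexample.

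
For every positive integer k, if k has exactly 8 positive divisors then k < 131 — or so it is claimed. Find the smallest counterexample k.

We need the least positive integer k for which k has exactly 8 positive divisors but the claim fails.
For k = 24, 30, 40, 42, …, 114, 128, 130 the conclusion holds.
k = 135: τ(135) = 8; 135 ≥ 131.
Thus k = 135 disproves the claim, and no smaller k works.

k = 135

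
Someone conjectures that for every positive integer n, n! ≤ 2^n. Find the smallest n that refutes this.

Check each positive integer n in order until n! > 2^n.
n = 1: n! = 1 and 2^n = 2, so 1 ≤ 2.
n = 2: n! = 2 and 2^n = 4, so 2 ≤ 4.
n = 3: n! = 6 and 2^n = 8, so 6 ≤ 8.
n = 4: n! = 24 and 2^n = 16, so 24 > 16.

n = 4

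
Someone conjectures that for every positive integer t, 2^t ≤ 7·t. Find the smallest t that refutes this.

Check each positive integer t in order until 2^t > 7·t.
t = 1: 2^t = 2 and 7·t = 7, so 2 ≤ 7.
t = 2: 2^t = 4 and 7·t = 14, so 4 ≤ 14.
t = 3: 2^t = 8 and 7·t = 21, so 8 ≤ 21.
t = 4: 2^t = 16 and 7·t = 28, so 16 ≤ 28.
t = 5: 2^t = 32 and 7·t = 35, so 32 ≤ 35.
t = 6: 2^t = 64 and 7·t = 42, so 64 > 42.
Hence t = 6 is a counterexample.

t = 6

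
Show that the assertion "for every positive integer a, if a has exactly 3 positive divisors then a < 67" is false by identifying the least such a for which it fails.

a = 121

The first 4 eligible values, up to a = 49, all satisfy the conclusion.
a = 121: τ(121) = 3; 121 ≥ 67.
Thus a = 121 disproves the claim, and no smaller a works.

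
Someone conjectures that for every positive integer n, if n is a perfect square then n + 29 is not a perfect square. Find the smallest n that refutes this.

n = 196

A counterexample is any positive integer n such that n is a perfect square but n + 29 is a perfect square; we check each in order.
The first 13 eligible values, up to n = 169, all satisfy the conclusion.
n = 196: 196 = 14² and 196 + 29 = 225 = 15².
So n = 196 is the smallest counterexample.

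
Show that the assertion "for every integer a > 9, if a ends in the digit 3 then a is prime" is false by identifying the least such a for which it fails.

Check each integer a > 9 in order until a ends in the digit 3 but a is not prime.
For a = 13, 23 the conclusion holds.
a = 33: 33 ends in 3; 33 = 3 × 11, composite.

a = 33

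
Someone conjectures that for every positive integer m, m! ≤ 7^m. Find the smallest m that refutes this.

m = 17

For m = 1, 2, 3, 4, …, 14, 15, 16 the conclusion holds.
m = 17: m! = 355687428096000 and 7^m = 232630513987207, so 355687428096000 > 232630513987207.
Hence m = 17 is a counterexample.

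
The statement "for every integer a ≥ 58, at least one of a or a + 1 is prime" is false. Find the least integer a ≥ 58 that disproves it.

a = 62

We need the least integer a ≥ 58 for which a, a + 1 are both composite.
For a = 58, 59, 60, 61 the conclusion holds.
a = 62: 62 = 2 × 31; 63 = 3 × 21 — both composite.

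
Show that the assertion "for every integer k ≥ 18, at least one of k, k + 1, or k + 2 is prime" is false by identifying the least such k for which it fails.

We need the least integer k ≥ 18 for which k, k + 1, k + 2 are all composite.
For k = 18, 19 the conclusion holds.
k = 20: 20 = 2 × 10; 21 = 3 × 7; 22 = 2 × 11 — all composite.
Thus k = 20 disproves the claim, and no smaller k works.

k = 20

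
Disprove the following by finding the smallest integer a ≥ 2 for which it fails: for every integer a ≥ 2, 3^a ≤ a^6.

a = 15

A counterexample is any integer a ≥ 2 such that 3^a > a^6; we check each in order.
For a = 2, 3, 4, 5, …, 12, 13, 14 the conclusion holds.
a = 15: 3^a = 14348907 and a^6 = 11390625, so 14348907 > 11390625.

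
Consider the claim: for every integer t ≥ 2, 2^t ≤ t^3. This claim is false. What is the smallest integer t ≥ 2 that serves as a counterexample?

t = 10

Check each integer t ≥ 2 in order until 2^t > t^3.
The first 8 eligible values, up to t = 9, all satisfy the conclusion.
t = 10: 2^t = 1024 and t^3 = 1000, so 1024 > 1000.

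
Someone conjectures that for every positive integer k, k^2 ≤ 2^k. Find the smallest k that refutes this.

k = 1: k^2 = 1 and 2^k = 2, so 1 ≤ 2.
k = 2: k^2 = 4 and 2^k = 4, so 4 ≤ 4.
k = 3: k^2 = 9 and 2^k = 8, so 9 > 8.

k = 3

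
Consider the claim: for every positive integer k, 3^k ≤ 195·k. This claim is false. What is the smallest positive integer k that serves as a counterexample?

k = 7

k = 1: 3^k = 3 and 195·k = 195, so 3 ≤ 195.
k = 2: 3^k = 9 and 195·k = 390, so 9 ≤ 390.
k = 3: 3^k = 27 and 195·k = 585, so 27 ≤ 585.
k = 4: 3^k = 81 and 195·k = 780, so 81 ≤ 780.
k = 5: 3^k = 243 and 195·k = 975, so 243 ≤ 975.
k = 6: 3^k = 729 and 195·k = 1170, so 729 ≤ 1170.
k = 7: 3^k = 2187 and 195·k = 1365, so 2187 > 1365.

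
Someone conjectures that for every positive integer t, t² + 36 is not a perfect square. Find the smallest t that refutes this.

A counterexample is any positive integer t such that t² + 36 is a perfect square; we check each in order.
For t = 1, 2, 3, 4, 5, 6, 7 the conclusion holds.
t = 8: 8² + 36 = 100 = 10², a perfect square.

t = 8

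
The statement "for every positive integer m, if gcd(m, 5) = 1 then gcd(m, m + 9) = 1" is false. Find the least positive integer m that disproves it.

m = 3

m = 1: gcd(1, 10) = 1.
m = 2: gcd(2, 11) = 1.
m = 3: gcd(3, 12) = 3.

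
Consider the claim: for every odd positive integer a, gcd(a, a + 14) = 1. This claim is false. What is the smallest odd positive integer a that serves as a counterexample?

a = 7

a = 1: gcd(1, 15) = 1.
a = 3: gcd(3, 17) = 1.
a = 5: gcd(5, 19) = 1.
a = 7: gcd(7, 21) = 7.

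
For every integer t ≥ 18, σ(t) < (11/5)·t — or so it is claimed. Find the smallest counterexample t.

t = 24

A counterexample is any integer t ≥ 18 such that the claim fails; we check each in order.
t = 18: σ(18) = 39; 39 < 198/5.
t = 19: σ(19) = 20; 20 < 209/5.
t = 20: σ(20) = 42; 42 < 44.
t = 21: σ(21) = 32; 32 < 231/5.
t = 22: σ(22) = 36; 36 < 242/5.
t = 23: σ(23) = 24; 24 < 253/5.
t = 24: σ(24) = 60; 60 ≥ 264/5.
So t = 24 is the smallest counterexample.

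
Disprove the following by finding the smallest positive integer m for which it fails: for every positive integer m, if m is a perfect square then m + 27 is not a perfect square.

m = 9

Check each positive integer m in order until m is a perfect square but m + 27 is a perfect square.
For m = 1, 4 the conclusion holds.
m = 9: 9 = 3² and 9 + 27 = 36 = 6².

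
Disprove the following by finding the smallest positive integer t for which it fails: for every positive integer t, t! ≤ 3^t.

t = 7

For t = 1, 2, 3, 4, 5, 6 the conclusion holds.
t = 7: t! = 5040 and 3^t = 2187, so 5040 > 2187.
So t = 7 is the smallest counterexample.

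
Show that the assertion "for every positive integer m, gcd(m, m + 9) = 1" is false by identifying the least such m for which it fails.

A counterexample is any positive integer m such that gcd(m, m + 9) > 1; we check each in order.
For m = 1, 2 the conclusion holds.
m = 3: gcd(3, 12) = 3.

m = 3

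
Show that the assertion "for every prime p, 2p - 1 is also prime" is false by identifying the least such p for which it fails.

Check each prime p in order until 2p - 1 is not prime.
For p = 2, 3 the conclusion holds.
p = 5: 2p - 1 = 9 = 3 × 3, not prime.

p = 5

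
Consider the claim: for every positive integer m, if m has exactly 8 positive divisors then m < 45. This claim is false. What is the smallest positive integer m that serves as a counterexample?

m = 54

We need the least positive integer m for which m has exactly 8 positive divisors but the claim fails.
m = 24: τ(24) = 8; 24 < 45.
m = 30: τ(30) = 8; 30 < 45.
m = 40: τ(40) = 8; 40 < 45.
m = 42: τ(42) = 8; 42 < 45.
m = 54: τ(54) = 8; 54 ≥ 45.
Thus m = 54 disproves the claim, and no smaller m works.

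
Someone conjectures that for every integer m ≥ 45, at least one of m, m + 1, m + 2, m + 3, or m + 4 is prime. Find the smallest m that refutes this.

We need the least integer m ≥ 45 for which m, m + 1, m + 2, m + 3, m + 4 are all composite.
For m = 45, 46, 47 the conclusion holds.
m = 48: 48 = 2 × 24; 49 = 7 × 7; 50 = 2 × 25; 51 = 3 × 17; 52 = 2 × 26 — all composite.

m = 48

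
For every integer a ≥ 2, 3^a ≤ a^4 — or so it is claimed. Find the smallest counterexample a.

The first 6 eligible values, up to a = 7, all satisfy the conclusion.
a = 8: 3^a = 6561 and a^4 = 4096, so 6561 > 4096.
Hence a = 8 is a counterexample.

a = 8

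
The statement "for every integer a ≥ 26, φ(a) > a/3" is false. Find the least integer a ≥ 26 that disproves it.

The first 4 eligible values, up to a = 29, all satisfy the conclusion.
a = 30: φ(30) = 8 and 30/3 = 10, so φ(30) ≤ 30/3.

a = 30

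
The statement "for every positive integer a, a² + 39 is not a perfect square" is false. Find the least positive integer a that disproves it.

a = 5

The first 4 eligible values, up to a = 4, all satisfy the conclusion.
a = 5: 5² + 39 = 64 = 8², a perfect square.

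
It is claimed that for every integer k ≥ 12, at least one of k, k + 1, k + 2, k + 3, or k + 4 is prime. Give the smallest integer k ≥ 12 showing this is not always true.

k = 24

A counterexample is any integer k ≥ 12 such that k, k + 1, k + 2, k + 3, k + 4 are all composite; we check each in order.
For k = 12, 13, 14, 15, …, 21, 22, 23 the conclusion holds.
k = 24: 24 = 2 × 12; 25 = 5 × 5; 26 = 2 × 13; 27 = 3 × 9; 28 = 2 × 14 — all composite.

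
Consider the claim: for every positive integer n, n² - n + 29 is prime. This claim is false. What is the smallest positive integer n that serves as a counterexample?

A counterexample is any positive integer n such that n² - n + 29 is not prime; we check each in order.
For n = 1, 2 the conclusion holds.
n = 3: n² - n + 29 = 35 = 5 × 7, composite.
So n = 3 is the smallest counterexample.

n = 3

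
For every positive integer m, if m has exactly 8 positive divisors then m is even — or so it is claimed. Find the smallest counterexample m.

A counterexample is any positive integer m such that m has exactly 8 positive divisors but m is odd; we check each in order.
For m = 24, 30, 40, 42, …, 88, 102, 104 the conclusion holds.
m = 105: divisors of 105: 1, 3, 5, 7, 15, 21, 35, 105; 105 is odd.
So m = 105 is the smallest counterexample.

m = 105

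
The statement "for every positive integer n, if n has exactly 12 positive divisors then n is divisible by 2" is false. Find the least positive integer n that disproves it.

We need the least positive integer n for which n has exactly 12 positive divisors but n is not divisible by 2.
For n = 60, 72, 84, 90, …, 294, 306, 308 the conclusion holds.
n = 315: τ(315) = 12; 315 mod 2 = 1.
So n = 315 is the smallest counterexample.

n = 315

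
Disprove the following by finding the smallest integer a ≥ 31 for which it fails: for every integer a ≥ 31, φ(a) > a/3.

Check each integer a ≥ 31 in order until the claim fails.
a = 31: φ(31) = 30 and 31/3 = 31/3, so φ(31) > 31/3.
a = 32: φ(32) = 16 and 32/3 = 32/3, so φ(32) > 32/3.
a = 33: φ(33) = 20 and 33/3 = 11, so φ(33) > 33/3.
a = 34: φ(34) = 16 and 34/3 = 34/3, so φ(34) > 34/3.
a = 35: φ(35) = 24 and 35/3 = 35/3, so φ(35) > 35/3.
a = 36: φ(36) = 12 and 36/3 = 12, so φ(36) ≤ 36/3.
So a = 36 is the smallest counterexample.

a = 36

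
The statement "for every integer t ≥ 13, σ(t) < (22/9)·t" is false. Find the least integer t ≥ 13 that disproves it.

t = 24

We need the least integer t ≥ 13 for which the claim fails.
For t = 13, 14, 15, 16, …, 21, 22, 23 the conclusion holds.
t = 24: σ(24) = 60; 60 ≥ 176/3.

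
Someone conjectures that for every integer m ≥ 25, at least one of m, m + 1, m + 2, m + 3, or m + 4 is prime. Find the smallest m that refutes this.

The first 7 eligible values, up to m = 31, all satisfy the conclusion.
m = 32: 32 = 2 × 16; 33 = 3 × 11; 34 = 2 × 17; 35 = 5 × 7; 36 = 2 × 18 — all composite.
Thus m = 32 disproves the claim, and no smaller m works.

m = 32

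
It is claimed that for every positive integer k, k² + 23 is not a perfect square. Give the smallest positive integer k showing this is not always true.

k = 11

Check each positive integer k in order until k² + 23 is a perfect square.
For k = 1, 2, 3, 4, 5, 6, 7, 8, 9, 10 the conclusion holds.
k = 11: 11² + 23 = 144 = 12², a perfect square.
Hence k = 11 is a counterexample.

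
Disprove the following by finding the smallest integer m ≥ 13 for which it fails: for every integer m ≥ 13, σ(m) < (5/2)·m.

We need the least integer m ≥ 13 for which the claim fails.
For m = 13, 14, 15, 16, …, 21, 22, 23 the conclusion holds.
m = 24: σ(24) = 60; 60 ≥ 60.
Thus m = 24 disproves the claim, and no smaller m works.

m = 24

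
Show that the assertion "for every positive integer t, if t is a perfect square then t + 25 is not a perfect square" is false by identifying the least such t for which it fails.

t = 144

A counterexample is any positive integer t such that t is a perfect square but t + 25 is a perfect square; we check each in order.
The first 11 eligible values, up to t = 121, all satisfy the conclusion.
t = 144: 144 = 12² and 144 + 25 = 169 = 13².
Hence t = 144 is a counterexample.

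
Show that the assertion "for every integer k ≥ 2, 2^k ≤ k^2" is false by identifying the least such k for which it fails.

k = 5

We need the least integer k ≥ 2 for which 2^k > k^2.
k = 2: 2^k = 4 and k^2 = 4, so 4 ≤ 4.
k = 3: 2^k = 8 and k^2 = 9, so 8 ≤ 9.
k = 4: 2^k = 16 and k^2 = 16, so 16 ≤ 16.
k = 5: 2^k = 32 and k^2 = 25, so 32 > 25.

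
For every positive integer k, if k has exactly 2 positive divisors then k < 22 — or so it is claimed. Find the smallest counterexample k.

We need the least positive integer k for which k has exactly 2 positive divisors but the claim fails.
For k = 2, 3, 5, 7, 11, 13, 17, 19 the conclusion holds.
k = 23: τ(23) = 2; 23 ≥ 22.
Thus k = 23 disproves the claim, and no smaller k works.

k = 23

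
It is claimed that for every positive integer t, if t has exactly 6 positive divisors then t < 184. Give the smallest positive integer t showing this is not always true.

t = 188

Check each positive integer t in order until t has exactly 6 positive divisors but the claim fails.
For t = 12, 18, 20, 28, …, 171, 172, 175 the conclusion holds.
t = 188: τ(188) = 6; 188 ≥ 184.
Hence t = 188 is a counterexample.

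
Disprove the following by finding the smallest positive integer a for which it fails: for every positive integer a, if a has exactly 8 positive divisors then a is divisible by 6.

a = 40

For a = 24, 30 the conclusion holds.
a = 40: τ(40) = 8; 40 mod 6 = 4.
Hence a = 40 is a counterexample.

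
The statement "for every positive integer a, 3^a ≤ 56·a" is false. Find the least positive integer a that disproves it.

a = 6

A counterexample is any positive integer a such that 3^a > 56·a; we check each in order.
a = 1: 3^a = 3 and 56·a = 56, so 3 ≤ 56.
a = 2: 3^a = 9 and 56·a = 112, so 9 ≤ 112.
a = 3: 3^a = 27 and 56·a = 168, so 27 ≤ 168.
a = 4: 3^a = 81 and 56·a = 224, so 81 ≤ 224.
a = 5: 3^a = 243 and 56·a = 280, so 243 ≤ 280.
a = 6: 3^a = 729 and 56·a = 336, so 729 > 336.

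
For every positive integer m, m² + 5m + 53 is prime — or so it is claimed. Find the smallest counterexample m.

m = 1: m² + 5m + 53 = 59, prime.
m = 2: m² + 5m + 53 = 67, prime.
m = 3: m² + 5m + 53 = 77 = 7 × 11, composite.
So m = 3 is the smallest counterexample.

m = 3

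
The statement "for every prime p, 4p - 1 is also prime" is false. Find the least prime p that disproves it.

Check each prime p in order until 4p - 1 is not prime.
p = 2: 4p - 1 = 7, prime.
p = 3: 4p - 1 = 11, prime.
p = 5: 4p - 1 = 19, prime.
p = 7: 4p - 1 = 27 = 3 × 9, not prime.
So p = 7 is the smallest counterexample.

p = 7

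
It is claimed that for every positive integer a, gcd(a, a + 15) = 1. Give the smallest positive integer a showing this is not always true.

Check each positive integer a in order until gcd(a, a + 15) > 1.
For a = 1, 2 the conclusion holds.
a = 3: gcd(3, 18) = 3.
Hence a = 3 is a counterexample.

a = 3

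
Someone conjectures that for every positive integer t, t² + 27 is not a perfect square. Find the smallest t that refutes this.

t = 3

t = 1: 1² + 27 = 28, not a perfect square.
t = 2: 2² + 27 = 31, not a perfect square.
t = 3: 3² + 27 = 36 = 6², a perfect square.
Thus t = 3 disproves the claim, and no smaller t works.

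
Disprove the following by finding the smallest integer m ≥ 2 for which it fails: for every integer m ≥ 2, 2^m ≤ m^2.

m = 5

Check each integer m ≥ 2 in order until 2^m > m^2.
m = 2: 2^m = 4 and m^2 = 4, so 4 ≤ 4.
m = 3: 2^m = 8 and m^2 = 9, so 8 ≤ 9.
m = 4: 2^m = 16 and m^2 = 16, so 16 ≤ 16.
m = 5: 2^m = 32 and m^2 = 25, so 32 > 25.
Hence m = 5 is a counterexample.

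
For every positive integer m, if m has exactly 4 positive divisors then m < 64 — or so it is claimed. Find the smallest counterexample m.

m = 65

A counterexample is any positive integer m such that m has exactly 4 positive divisors but the claim fails; we check each in order.
For m = 6, 8, 10, 14, …, 57, 58, 62 the conclusion holds.
m = 65: τ(65) = 4; 65 ≥ 64.
Thus m = 65 disproves the claim, and no smaller m works.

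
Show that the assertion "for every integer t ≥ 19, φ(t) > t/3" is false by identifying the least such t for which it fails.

t = 24

A counterexample is any integer t ≥ 19 such that the claim fails; we check each in order.
For t = 19, 20, 21, 22, 23 the conclusion holds.
t = 24: φ(24) = 8 and 24/3 = 8, so φ(24) ≤ 24/3.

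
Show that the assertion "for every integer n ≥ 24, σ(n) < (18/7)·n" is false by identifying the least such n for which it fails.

n = 48

Check each integer n ≥ 24 in order until the claim fails.
For n = 24, 25, 26, 27, …, 45, 46, 47 the conclusion holds.
n = 48: σ(48) = 124; 124 ≥ 864/7.
Thus n = 48 disproves the claim, and no smaller n works.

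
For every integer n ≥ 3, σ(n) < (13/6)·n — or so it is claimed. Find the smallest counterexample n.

n = 12

The first 9 eligible values, up to n = 11, all satisfy the conclusion.
n = 12: σ(12) = 28; 28 ≥ 26.
Hence n = 12 is a counterexample.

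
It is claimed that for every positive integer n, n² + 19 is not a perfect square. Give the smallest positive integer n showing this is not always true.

Check each positive integer n in order until n² + 19 is a perfect square.
For n = 1, 2, 3, 4, 5, 6, 7, 8 the conclusion holds.
n = 9: 9² + 19 = 100 = 10², a perfect square.
So n = 9 is the smallest counterexample.

n = 9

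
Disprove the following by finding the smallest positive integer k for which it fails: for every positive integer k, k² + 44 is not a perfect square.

We need the least positive integer k for which k² + 44 is a perfect square.
For k = 1, 2, 3, 4, 5, 6, 7, 8, 9 the conclusion holds.
k = 10: 10² + 44 = 144 = 12², a perfect square.
Hence k = 10 is a counterexample.

k = 10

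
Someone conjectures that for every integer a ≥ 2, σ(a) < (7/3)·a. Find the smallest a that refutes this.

a = 12

Check each integer a ≥ 2 in order until the claim fails.
The first 10 eligible values, up to a = 11, all satisfy the conclusion.
a = 12: σ(12) = 28; 28 ≥ 28.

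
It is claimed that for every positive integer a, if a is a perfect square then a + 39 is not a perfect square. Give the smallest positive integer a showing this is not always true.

The first 4 eligible values, up to a = 16, all satisfy the conclusion.
a = 25: 25 = 5² and 25 + 39 = 64 = 8².
So a = 25 is the smallest counterexample.

a = 25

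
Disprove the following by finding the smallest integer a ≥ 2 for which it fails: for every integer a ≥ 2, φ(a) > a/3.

a = 6

A counterexample is any integer a ≥ 2 such that the claim fails; we check each in order.
The first 4 eligible values, up to a = 5, all satisfy the conclusion.
a = 6: φ(6) = 2 and 6/3 = 2, so φ(6) ≤ 6/3.
So a = 6 is the smallest counterexample.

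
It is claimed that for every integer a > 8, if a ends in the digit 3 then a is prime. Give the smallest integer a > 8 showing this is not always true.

We need the least integer a > 8 for which a ends in the digit 3 but a is not prime.
a = 13: 13 ends in 3 and is prime.
a = 23: 23 ends in 3 and is prime.
a = 33: 33 ends in 3; 33 = 3 × 11, composite.
So a = 33 is the smallest counterexample.

a = 33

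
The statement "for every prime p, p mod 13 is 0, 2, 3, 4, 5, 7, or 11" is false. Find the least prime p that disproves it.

p = 19

Check each prime p in order until the claim fails.
For p = 2, 3, 5, 7, 11, 13, 17 the conclusion holds.
p = 19: 19 mod 13 = 6 — not in {0, 2, 3, 4, 5, 7, 11}.
So p = 19 is the smallest counterexample.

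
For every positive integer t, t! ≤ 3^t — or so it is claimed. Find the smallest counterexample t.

A counterexample is any positive integer t such that t! > 3^t; we check each in order.
The first 6 eligible values, up to t = 6, all satisfy the conclusion.
t = 7: t! = 5040 and 3^t = 2187, so 5040 > 2187.

t = 7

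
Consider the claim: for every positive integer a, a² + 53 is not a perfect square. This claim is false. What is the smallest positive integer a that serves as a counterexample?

a = 26

For a = 1, 2, 3, 4, …, 23, 24, 25 the conclusion holds.
a = 26: 26² + 53 = 729 = 27², a perfect square.
Thus a = 26 disproves the claim, and no smaller a works.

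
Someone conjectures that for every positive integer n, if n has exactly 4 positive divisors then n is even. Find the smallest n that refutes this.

Check each positive integer n in order until n has exactly 4 positive divisors but n is odd.
For n = 6, 8, 10, 14 the conclusion holds.
n = 15: divisors of 15: 1, 3, 5, 15; 15 is odd.

n = 15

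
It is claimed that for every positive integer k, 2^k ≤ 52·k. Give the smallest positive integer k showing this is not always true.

k = 9

A counterexample is any positive integer k such that 2^k > 52·k; we check each in order.
For k = 1, 2, 3, 4, 5, 6, 7, 8 the conclusion holds.
k = 9: 2^k = 512 and 52·k = 468, so 512 > 468.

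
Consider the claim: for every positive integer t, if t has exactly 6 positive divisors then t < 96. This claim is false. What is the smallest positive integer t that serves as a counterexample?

We need the least positive integer t for which t has exactly 6 positive divisors but the claim fails.
The first 14 eligible values, up to t = 92, all satisfy the conclusion.
t = 98: τ(98) = 6; 98 ≥ 96.

t = 98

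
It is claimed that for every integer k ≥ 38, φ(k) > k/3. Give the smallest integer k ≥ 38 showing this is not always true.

Check each integer k ≥ 38 in order until the claim fails.
The first 4 eligible values, up to k = 41, all satisfy the conclusion.
k = 42: φ(42) = 12 and 42/3 = 14, so φ(42) ≤ 42/3.

k = 42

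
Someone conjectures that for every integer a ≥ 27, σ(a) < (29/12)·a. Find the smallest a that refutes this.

Check each integer a ≥ 27 in order until the claim fails.
The first 9 eligible values, up to a = 35, all satisfy the conclusion.
a = 36: σ(36) = 91; 91 ≥ 87.
Hence a = 36 is a counterexample.

a = 36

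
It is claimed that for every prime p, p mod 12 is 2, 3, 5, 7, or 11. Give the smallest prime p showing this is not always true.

The first 5 eligible values, up to p = 11, all satisfy the conclusion.
p = 13: 13 mod 12 = 1 — not in {2, 3, 5, 7, 11}.
Thus p = 13 disproves the claim, and no smaller p works.

p = 13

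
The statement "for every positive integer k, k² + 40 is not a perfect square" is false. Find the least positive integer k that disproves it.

k = 1: 1² + 40 = 41, not a perfect square.
k = 2: 2² + 40 = 44, not a perfect square.
k = 3: 3² + 40 = 49 = 7², a perfect square.
So k = 3 is the smallest counterexample.

k = 3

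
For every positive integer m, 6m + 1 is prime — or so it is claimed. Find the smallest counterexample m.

A counterexample is any positive integer m such that 6m + 1 is not prime; we check each in order.
For m = 1, 2, 3 the conclusion holds.
m = 4: 6m + 1 = 25 = 5 × 5, composite.
So m = 4 is the smallest counterexample.

m = 4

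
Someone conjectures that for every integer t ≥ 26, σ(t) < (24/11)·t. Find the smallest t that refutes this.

t = 30

We need the least integer t ≥ 26 for which the claim fails.
t = 26: σ(26) = 42; 42 < 624/11.
t = 27: σ(27) = 40; 40 < 648/11.
t = 28: σ(28) = 56; 56 < 672/11.
t = 29: σ(29) = 30; 30 < 696/11.
t = 30: σ(30) = 72; 72 ≥ 720/11.
Hence t = 30 is a counterexample.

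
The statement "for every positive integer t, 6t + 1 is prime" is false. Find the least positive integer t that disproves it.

t = 4

Check each positive integer t in order until 6t + 1 is not prime.
t = 1: 6t + 1 = 7, prime.
t = 2: 6t + 1 = 13, prime.
t = 3: 6t + 1 = 19, prime.
t = 4: 6t + 1 = 25 = 5 × 5, composite.
So t = 4 is the smallest counterexample.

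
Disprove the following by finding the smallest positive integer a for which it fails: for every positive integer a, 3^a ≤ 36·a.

We need the least positive integer a for which 3^a > 36·a.
The first 4 eligible values, up to a = 4, all satisfy the conclusion.
a = 5: 3^a = 243 and 36·a = 180, so 243 > 180.

a = 5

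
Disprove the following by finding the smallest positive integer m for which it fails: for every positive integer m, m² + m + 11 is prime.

For m = 1, 2, 3, 4, 5, 6, 7, 8, 9 the conclusion holds.
m = 10: m² + m + 11 = 121 = 11 × 11, composite.
Thus m = 10 disproves the claim, and no smaller m works.

m = 10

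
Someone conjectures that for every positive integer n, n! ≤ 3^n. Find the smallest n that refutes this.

n = 7

We need the least positive integer n for which n! > 3^n.
For n = 1, 2, 3, 4, 5, 6 the conclusion holds.
n = 7: n! = 5040 and 3^n = 2187, so 5040 > 2187.
Hence n = 7 is a counterexample.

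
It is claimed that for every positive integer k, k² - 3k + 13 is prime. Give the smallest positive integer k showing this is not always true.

k = 12

We need the least positive integer k for which k² - 3k + 13 is not prime.
For k = 1, 2, 3, 4, …, 9, 10, 11 the conclusion holds.
k = 12: k² - 3k + 13 = 121 = 11 × 11, composite.
Thus k = 12 disproves the claim, and no smaller k works.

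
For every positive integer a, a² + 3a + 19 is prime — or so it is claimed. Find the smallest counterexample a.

a = 15

A counterexample is any positive integer a such that a² + 3a + 19 is not prime; we check each in order.
The first 14 eligible values, up to a = 14, all satisfy the conclusion.
a = 15: a² + 3a + 19 = 289 = 17 × 17, composite.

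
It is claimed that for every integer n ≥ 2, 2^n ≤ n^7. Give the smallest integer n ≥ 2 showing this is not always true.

n = 37

Check each integer n ≥ 2 in order until 2^n > n^7.
The first 35 eligible values, up to n = 36, all satisfy the conclusion.
n = 37: 2^n = 137438953472 and n^7 = 94931877133, so 137438953472 > 94931877133.
So n = 37 is the smallest counterexample.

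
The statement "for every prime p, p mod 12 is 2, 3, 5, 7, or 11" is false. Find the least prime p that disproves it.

p = 13

Check each prime p in order until the claim fails.
p = 2: 2 mod 12 = 2.
p = 3: 3 mod 12 = 3.
p = 5: 5 mod 12 = 5.
p = 7: 7 mod 12 = 7.
p = 11: 11 mod 12 = 11.
p = 13: 13 mod 12 = 1 — not in {2, 3, 5, 7, 11}.
Hence p = 13 is a counterexample.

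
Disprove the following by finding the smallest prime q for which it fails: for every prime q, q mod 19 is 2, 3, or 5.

For q = 2, 3, 5 the conclusion holds.
q = 7: 7 mod 19 = 7 — not in {2, 3, 5}.
Thus q = 7 disproves the claim, and no smaller q works.

q = 7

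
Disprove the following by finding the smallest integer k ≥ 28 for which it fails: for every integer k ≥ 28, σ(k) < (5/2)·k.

We need the least integer k ≥ 28 for which the claim fails.
For k = 28, 29, 30, 31, 32, 33, 34, 35 the conclusion holds.
k = 36: σ(36) = 91; 91 ≥ 90.

k = 36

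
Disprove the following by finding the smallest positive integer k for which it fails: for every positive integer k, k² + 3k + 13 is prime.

Check each positive integer k in order until k² + 3k + 13 is not prime.
The first 8 eligible values, up to k = 8, all satisfy the conclusion.
k = 9: k² + 3k + 13 = 121 = 11 × 11, composite.
Thus k = 9 disproves the claim, and no smaller k works.

k = 9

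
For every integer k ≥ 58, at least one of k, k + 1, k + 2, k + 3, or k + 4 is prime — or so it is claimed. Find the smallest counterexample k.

k = 62

k = 58: 59 is prime.
k = 59: 59 is prime.
k = 60: 61 is prime.
k = 61: 61 is prime.
k = 62: 62 = 2 × 31; 63 = 3 × 21; 64 = 2 × 32; 65 = 5 × 13; 66 = 2 × 33 — all composite.
Hence k = 62 is a counterexample.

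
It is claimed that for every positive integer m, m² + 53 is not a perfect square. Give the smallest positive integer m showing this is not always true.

Check each positive integer m in order until m² + 53 is a perfect square.
For m = 1, 2, 3, 4, …, 23, 24, 25 the conclusion holds.
m = 26: 26² + 53 = 729 = 27², a perfect square.

m = 26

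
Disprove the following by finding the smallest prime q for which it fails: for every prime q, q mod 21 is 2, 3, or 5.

A counterexample is any prime q such that the claim fails; we check each in order.
For q = 2, 3, 5 the conclusion holds.
q = 7: 7 mod 21 = 7 — not in {2, 3, 5}.

q = 7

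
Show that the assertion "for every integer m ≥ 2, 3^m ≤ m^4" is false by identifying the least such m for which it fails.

We need the least integer m ≥ 2 for which 3^m > m^4.
For m = 2, 3, 4, 5, 6, 7 the conclusion holds.
m = 8: 3^m = 6561 and m^4 = 4096, so 6561 > 4096.

m = 8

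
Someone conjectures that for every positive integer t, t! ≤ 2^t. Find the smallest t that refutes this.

t = 4

We need the least positive integer t for which t! > 2^t.
For t = 1, 2, 3 the conclusion holds.
t = 4: t! = 24 and 2^t = 16, so 24 > 16.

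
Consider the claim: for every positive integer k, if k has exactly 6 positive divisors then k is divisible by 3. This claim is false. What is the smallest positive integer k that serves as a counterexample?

Check each positive integer k in order until k has exactly 6 positive divisors but k is not divisible by 3.
For k = 12, 18 the conclusion holds.
k = 20: τ(20) = 6; 20 mod 3 = 2.
Thus k = 20 disproves the claim, and no smaller k works.

k = 20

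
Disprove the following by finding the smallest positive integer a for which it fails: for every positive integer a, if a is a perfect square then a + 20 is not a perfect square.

a = 16

For a = 1, 4, 9 the conclusion holds.
a = 16: 16 = 4² and 16 + 20 = 36 = 6².
Hence a = 16 is a counterexample.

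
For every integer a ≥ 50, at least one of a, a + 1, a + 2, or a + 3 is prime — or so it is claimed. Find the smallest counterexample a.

Check each integer a ≥ 50 in order until a, a + 1, a + 2, a + 3 are all composite.
a = 50: 53 is prime.
a = 51: 53 is prime.
a = 52: 53 is prime.
a = 53: 53 is prime.
a = 54: 54 = 2 × 27; 55 = 5 × 11; 56 = 2 × 28; 57 = 3 × 19 — all composite.

a = 54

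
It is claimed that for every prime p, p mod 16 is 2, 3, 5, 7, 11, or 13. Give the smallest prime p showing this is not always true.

For p = 2, 3, 5, 7, 11, 13 the conclusion holds.
p = 17: 17 mod 16 = 1 — not in {2, 3, 5, 7, 11, 13}.

p = 17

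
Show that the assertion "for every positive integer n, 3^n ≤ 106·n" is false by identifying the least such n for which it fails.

The first 5 eligible values, up to n = 5, all satisfy the conclusion.
n = 6: 3^n = 729 and 106·n = 636, so 729 > 636.

n = 6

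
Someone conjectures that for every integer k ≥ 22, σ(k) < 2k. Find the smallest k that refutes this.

k = 24

A counterexample is any integer k ≥ 22 such that the claim fails; we check each in order.
k = 22: σ(22) = 36; 36 < 44.
k = 23: σ(23) = 24; 24 < 46.
k = 24: σ(24) = 60; 60 ≥ 48.
So k = 24 is the smallest counterexample.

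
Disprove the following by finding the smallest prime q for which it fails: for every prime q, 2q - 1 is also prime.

A counterexample is any prime q such that 2q - 1 is not prime; we check each in order.
q = 2: 2q - 1 = 3, prime.
q = 3: 2q - 1 = 5, prime.
q = 5: 2q - 1 = 9 = 3 × 3, not prime.
So q = 5 is the smallest counterexample.

q = 5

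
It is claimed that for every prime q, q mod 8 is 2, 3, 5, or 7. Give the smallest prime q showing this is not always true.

q = 17

Check each prime q in order until the claim fails.
The first 6 eligible values, up to q = 13, all satisfy the conclusion.
q = 17: 17 mod 8 = 1 — not in {2, 3, 5, 7}.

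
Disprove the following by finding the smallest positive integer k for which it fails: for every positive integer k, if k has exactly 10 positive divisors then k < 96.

Check each positive integer k in order until k has exactly 10 positive divisors but the claim fails.
k = 48: τ(48) = 10; 48 < 96.
k = 80: τ(80) = 10; 80 < 96.
k = 112: τ(112) = 10; 112 ≥ 96.
Hence k = 112 is a counterexample.

k = 112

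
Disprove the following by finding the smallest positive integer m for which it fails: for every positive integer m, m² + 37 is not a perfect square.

m = 18

We need the least positive integer m for which m² + 37 is a perfect square.
For m = 1, 2, 3, 4, …, 15, 16, 17 the conclusion holds.
m = 18: 18² + 37 = 361 = 19², a perfect square.
Hence m = 18 is a counterexample.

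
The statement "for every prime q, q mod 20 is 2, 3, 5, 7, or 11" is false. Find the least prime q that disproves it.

For q = 2, 3, 5, 7, 11 the conclusion holds.
q = 13: 13 mod 20 = 13 — not in {2, 3, 5, 7, 11}.

q = 13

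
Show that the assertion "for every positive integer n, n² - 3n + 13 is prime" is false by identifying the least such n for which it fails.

A counterexample is any positive integer n such that n² - 3n + 13 is not prime; we check each in order.
For n = 1, 2, 3, 4, …, 9, 10, 11 the conclusion holds.
n = 12: n² - 3n + 13 = 121 = 11 × 11, composite.

n = 12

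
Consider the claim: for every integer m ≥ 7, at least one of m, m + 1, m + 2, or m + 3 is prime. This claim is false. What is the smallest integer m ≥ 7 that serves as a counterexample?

m = 24

A counterexample is any integer m ≥ 7 such that m, m + 1, m + 2, m + 3 are all composite; we check each in order.
For m = 7, 8, 9, 10, …, 21, 22, 23 the conclusion holds.
m = 24: 24 = 2 × 12; 25 = 5 × 5; 26 = 2 × 13; 27 = 3 × 9 — all composite.
Thus m = 24 disproves the claim, and no smaller m works.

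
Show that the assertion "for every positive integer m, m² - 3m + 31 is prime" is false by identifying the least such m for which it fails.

m = 1: m² - 3m + 31 = 29, prime.
m = 2: m² - 3m + 31 = 29, prime.
m = 3: m² - 3m + 31 = 31, prime.
m = 4: m² - 3m + 31 = 35 = 5 × 7, composite.
Thus m = 4 disproves the claim, and no smaller m works.

m = 4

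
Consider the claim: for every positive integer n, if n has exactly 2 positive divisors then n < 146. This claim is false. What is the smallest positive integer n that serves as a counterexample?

n = 149

We need the least positive integer n for which n has exactly 2 positive divisors but the claim fails.
For n = 2, 3, 5, 7, …, 131, 137, 139 the conclusion holds.
n = 149: τ(149) = 2; 149 ≥ 146.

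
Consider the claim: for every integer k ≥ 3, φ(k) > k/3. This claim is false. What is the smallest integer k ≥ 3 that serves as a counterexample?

k = 6

A counterexample is any integer k ≥ 3 such that the claim fails; we check each in order.
For k = 3, 4, 5 the conclusion holds.
k = 6: φ(6) = 2 and 6/3 = 2, so φ(6) ≤ 6/3.
Thus k = 6 disproves the claim, and no smaller k works.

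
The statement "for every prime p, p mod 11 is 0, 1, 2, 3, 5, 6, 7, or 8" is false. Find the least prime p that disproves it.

We need the least prime p for which the claim fails.
For p = 2, 3, 5, 7, 11, 13, 17, 19, 23, 29 the conclusion holds.
p = 31: 31 mod 11 = 9 — not in {0, 1, 2, 3, 5, 6, 7, 8}.
Hence p = 31 is a counterexample.

p = 31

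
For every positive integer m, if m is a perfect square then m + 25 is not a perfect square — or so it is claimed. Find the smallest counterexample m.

Check each positive integer m in order until m is a perfect square but m + 25 is a perfect square.
The first 11 eligible values, up to m = 121, all satisfy the conclusion.
m = 144: 144 = 12² and 144 + 25 = 169 = 13².
So m = 144 is the smallest counterexample.

m = 144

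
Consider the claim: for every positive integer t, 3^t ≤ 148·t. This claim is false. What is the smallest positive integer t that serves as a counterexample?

t = 7

For t = 1, 2, 3, 4, 5, 6 the conclusion holds.
t = 7: 3^t = 2187 and 148·t = 1036, so 2187 > 1036.
Thus t = 7 disproves the claim, and no smaller t works.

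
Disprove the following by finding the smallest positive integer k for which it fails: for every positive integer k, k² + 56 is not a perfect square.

k = 5

k = 1: 1² + 56 = 57, not a perfect square.
k = 2: 2² + 56 = 60, not a perfect square.
k = 3: 3² + 56 = 65, not a perfect square.
k = 4: 4² + 56 = 72, not a perfect square.
k = 5: 5² + 56 = 81 = 9², a perfect square.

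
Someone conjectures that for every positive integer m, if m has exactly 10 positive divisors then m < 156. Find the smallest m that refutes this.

We need the least positive integer m for which m has exactly 10 positive divisors but the claim fails.
m = 48: τ(48) = 10; 48 < 156.
m = 80: τ(80) = 10; 80 < 156.
m = 112: τ(112) = 10; 112 < 156.
m = 162: τ(162) = 10; 162 ≥ 156.

m = 162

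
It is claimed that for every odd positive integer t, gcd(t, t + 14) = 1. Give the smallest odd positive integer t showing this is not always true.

t = 7

For t = 1, 3, 5 the conclusion holds.
t = 7: gcd(7, 21) = 7.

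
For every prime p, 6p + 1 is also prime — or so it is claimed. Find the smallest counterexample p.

A counterexample is any prime p such that 6p + 1 is not prime; we check each in order.
p = 2: 6p + 1 = 13, prime.
p = 3: 6p + 1 = 19, prime.
p = 5: 6p + 1 = 31, prime.
p = 7: 6p + 1 = 43, prime.
p = 11: 6p + 1 = 67, prime.
p = 13: 6p + 1 = 79, prime.
p = 17: 6p + 1 = 103, prime.
p = 19: 6p + 1 = 115 = 5 × 23, not prime.
Hence p = 19 is a counterexample.

p = 19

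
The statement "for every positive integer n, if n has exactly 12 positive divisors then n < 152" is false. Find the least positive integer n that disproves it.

We need the least positive integer n for which n has exactly 12 positive divisors but the claim fails.
For n = 60, 72, 84, 90, 96, 108, 126, 132, 140, 150 the conclusion holds.
n = 156: τ(156) = 12; 156 ≥ 152.
Thus n = 156 disproves the claim, and no smaller n works.

n = 156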